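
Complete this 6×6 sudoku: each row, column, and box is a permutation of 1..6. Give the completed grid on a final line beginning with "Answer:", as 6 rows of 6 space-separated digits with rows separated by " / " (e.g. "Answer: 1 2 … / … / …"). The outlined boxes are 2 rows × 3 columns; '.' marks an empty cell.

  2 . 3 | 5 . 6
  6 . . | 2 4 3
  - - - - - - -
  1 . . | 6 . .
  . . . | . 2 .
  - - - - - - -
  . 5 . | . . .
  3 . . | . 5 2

Step 1. [r5c1∈{4}] r5c1 is down to just 4. So r5c1=4.
Step 2. [r5c6∈{1}] r5c6 is down to just 1. So r5c6=1.
Step 3. [r2c2∈{1}] nothing but 1 survives at r2c2, so r2c2=1.
Step 4. [r3c2∈{2,3,4}] col 2 places 2 nowhere but r3c2, so r3c2=2.
Step 5. [r4c2∈{3,4,6}] in col 2, 3 fits only at r4c2 ⇒ r4c2=3.
Step 6. [r4c3∈{4,5,6}] r4c3 is the only open cell in row 4 admitting 6. So r4c3=6.
Step 7. [r3c3∈{4,5}] 4 has one home in col 3: r3c3 ⇒ r3c3=4.
Step 8. [r4c6∈{4,5}] in col 6, 4 fits only at r4c6. So r4c6=4.
Step 9. [r5c4∈{3}] r5c4's peers cover all but 3. So r5c4=3.
Step 10. [r3c6∈{5}] r3c6 has the single candidate 5 ⇒ r3c6=5.
Step 11. [r1c5∈{1}] nothing but 1 survives at r1c5, so r1c5=1.
Step 12. [r6c3∈{1}] nothing but 1 survives at r6c3 ⇒ r6c3=1.
Step 13. [r2c3∈{5}] r2c3 is down to just 5, so r2c3=5.
Step 14. [r1c2∈{4}] r1c2 has the single candidate 4, so r1c2=4.
Step 15. [r4c4∈{1}] only 1 remains possible at r4c4. So r4c4=1.
Step 16. [r4c1∈{5}] r4c1 is down to just 5, so r4c1=5.
Step 17. [r5c5∈{6}] r5c5 has the single candidate 6. So r5c5=6.
Step 18. [r6c4∈{4}] only 4 remains possible at r6c4 ⇒ r6c4=4.
Step 19. [r3c5∈{3}] r3c5 is down to just 3 ⇒ r3c5=3.
Step 20. [r5c3∈{2}] r5c3 is down to just 2, so r5c3=2.
Step 21. [r6c2∈{6}] r6c2 is down to just 6 ⇒ r6c2=6.

Answer: 2 4 3 5 1 6 / 6 1 5 2 4 3 / 1 2 4 6 3 5 / 5 3 6 1 2 4 / 4 5 2 3 6 1 / 3 6 1 4 5 2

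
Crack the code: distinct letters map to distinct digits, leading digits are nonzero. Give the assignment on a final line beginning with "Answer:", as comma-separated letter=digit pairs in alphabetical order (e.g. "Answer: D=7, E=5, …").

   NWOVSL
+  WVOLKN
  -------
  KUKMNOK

Step 1. [col 1: L + N ≡ K (mod 10)] column 1 (L + N ≡ K (mod 10), carry-in 0) doesn't pin K yet; pick K=1 and continue ⇒ K=1.
Step 2. [col 1: L + N ≡ K (mod 10)] several values work for L in column 1 (L + N ≡ K (mod 10), carry-in 0); try L=8 ⇒ L=8.
Step 3. [col 1: L + N ≡ K (mod 10)] from column 1 (L=8, K=1, carry-in 0, digits 1,8 already taken and all letters distinct): N must equal 3, so N=3.
Step 4. [col 2: S + K ≡ O (mod 10)] several values work for S in column 2 (S + K ≡ O (mod 10), carry-in 1); try S=2. So S=2.
Step 5. [col 2: S + K ≡ O (mod 10)] column 2 reads S+K+carry(1)=O with S=2, K=1; with digits 1,2,3,8 already taken and all letters distinct, the only value for O is 4 ⇒ O=4.
Step 6. [col 3: V + L ≡ N (mod 10)] in column 3 we have V+L≡N with carry-in 0; given L=8, N=3 and digits 1,2,3,4,8 already taken and all letters distinct, that pins V to 5. So V=5.
Step 7. [col 4: O + O ≡ M (mod 10)] in column 4 we have O+O≡M with carry-in 1; given O=4 and digits 1,2,3,4,5,8 already taken and all letters distinct, that pins M to 9 ⇒ M=9.
Step 8. [col 5: W + V ≡ K (mod 10)] from column 5 (V=5, K=1, carry-in 0, digits 1,2,3,4,5,8,9 already taken and all letters distinct): W must equal 6, so W=6.
Step 9. [col 6: N + W ≡ U (mod 10)] in column 6 we have N+W≡U with carry-in 1; given N=3, W=6 and digits 1,2,3,4,5,6,8,9 already taken and all letters distinct, that pins U to 0 ⇒ U=0.

Answer: K=1, L=8, M=9, N=3, O=4, S=2, U=0, V=5, W=6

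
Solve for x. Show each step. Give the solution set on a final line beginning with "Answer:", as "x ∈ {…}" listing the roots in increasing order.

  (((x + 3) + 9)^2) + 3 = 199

Step 1. [(((x + 3) + 9)^2) + 3 = 199] peel the +3: subtract 3 from each side ⇒ sub: ((x + 3) + 9)^2 = 196.
Step 2. [((x + 3) + 9)^2 = 196] √ both sides: 196 ≥ 0 gives two branches, so sqrt: (x + 3) + 9 = 14 or -14.
Step 3. [(x + 3) + 9 = 14 or -14] the outer +9 inverts by subtracting 9, so sub: x + 3 = 5 or -23.
Step 4. [x + 3 = 5 or -23] +3 is outermost — subtract 3 both sides ⇒ sub: x = 2 or -26.

Answer: x ∈ {-26, 2}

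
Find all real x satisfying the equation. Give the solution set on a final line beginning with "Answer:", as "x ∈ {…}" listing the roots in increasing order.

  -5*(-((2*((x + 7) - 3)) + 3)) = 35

Step 1. [-5*(-((2*((x + 7) - 3)) + 3)) = 35] leading coefficient -5: divide by -5, so div: -((2*((x + 7) - 3)) + 3) = -7.
Step 2. [-((2*((x + 7) - 3)) + 3) = -7] LHS negated; negate both sides. So neg: (2*((x + 7) - 3)) + 3 = 7.
Step 3. [(2*((x + 7) - 3)) + 3 = 7] peel the +3: subtract 3 from each side ⇒ sub: 2*((x + 7) - 3) = 4.
Step 4. [2*((x + 7) - 3) = 4] leading coefficient 2: divide by 2. So div: (x + 7) - 3 = 2.
Step 5. [(x + 7) - 3 = 2] add 3: x sits inside (… - 3). So sub: x + 7 = 5.
Step 6. [x + 7 = 5] peel the +7: subtract 7 from each side. So sub: x = -2.

Answer: x ∈ {-2}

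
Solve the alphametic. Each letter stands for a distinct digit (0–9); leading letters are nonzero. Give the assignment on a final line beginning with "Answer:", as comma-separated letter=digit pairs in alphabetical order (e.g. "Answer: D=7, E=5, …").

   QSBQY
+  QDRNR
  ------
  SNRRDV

Step 1. [col 1: Y + R ≡ V (mod 10)] R=7 is one option consistent with column 1 (Y + R ≡ V (mod 10), carry-in 0) — take it ⇒ R=7.
Step 2. [col 1: Y + R ≡ V (mod 10)] Y=3 is one option consistent with column 1 (Y + R ≡ V (mod 10), carry-in 0) — take it, so Y=3.
Step 3. [S] S is the leading digit of a 6-digit sum of two 5-digit numbers; the final carry is exactly 1, so S=1.
Step 4. [col 1: Y + R ≡ V (mod 10)] column 1: given Y=3, R=7, carry-in 0, and digits 1,3,7 already taken and all letters distinct, Y+R≡V (mod 10) forces V=0 ⇒ V=0.
Step 5. [col 2: Q + N ≡ D (mod 10)] several values work for N in column 2 (Q + N ≡ D (mod 10), carry-in 1); try N=6. So N=6.
Step 6. [col 2: Q + N ≡ D (mod 10)] no forcing yet in column 2 (carry-in 1); D=5 is free and consistent — try it, so D=5.
Step 7. [col 2: Q + N ≡ D (mod 10)] in column 2 we have Q+N≡D with carry-in 1; given N=6, D=5 and digits 0,1,3,5,6,7 already taken and all letters distinct, that pins Q to 8. So Q=8.
Step 8. [col 3: B + R ≡ R (mod 10)] column 3 reads B+R+carry(1)=R with R=7; with digits 0,1,3,5,6,7,8 already taken and all letters distinct, the only value for B is 9, so B=9.

Answer: B=9, D=5, N=6, Q=8, R=7, S=1, V=0, Y=3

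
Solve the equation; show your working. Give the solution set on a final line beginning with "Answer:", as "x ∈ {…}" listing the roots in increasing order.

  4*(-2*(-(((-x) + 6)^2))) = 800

Step 1. [4*(-2*(-(((-x) + 6)^2))) = 800] LHS = 4·(…); ÷4 both sides ⇒ div: -2*(-(((-x) + 6)^2)) = 200.
Step 2. [-2*(-(((-x) + 6)^2)) = 200] LHS = -2·(…); ÷-2 both sides, so div: -(((-x) + 6)^2) = -100.
Step 3. [-(((-x) + 6)^2) = -100] LHS negated; negate both sides, so neg: ((-x) + 6)^2 = 100.
Step 4. [((-x) + 6)^2 = 100] LHS squared, RHS 100 ≥ 0: apply √ (±). So sqrt: (-x) + 6 = 10 or -10.
Step 5. [(-x) + 6 = 10 or -10] subtract 6: x sits inside (… + 6), so sub: -x = 4 or -16.
Step 6. [-x = 4 or -16] flip signs both sides ⇒ neg: x = -4 or 16.

Answer: x ∈ {-4, 16}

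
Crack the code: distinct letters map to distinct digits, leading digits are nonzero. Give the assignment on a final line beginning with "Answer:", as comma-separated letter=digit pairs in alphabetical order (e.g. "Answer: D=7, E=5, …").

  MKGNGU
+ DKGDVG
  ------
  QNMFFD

Step 1. [col 1: U + G ≡ D (mod 10)] no forcing yet in column 1 (carry-in 0); D=1 is free and consistent — try it ⇒ D=1.
Step 2. [col 1: U + G ≡ D (mod 10)] column 1 (U + G ≡ D (mod 10), carry-in 0) doesn't pin G yet; pick G=2 and continue ⇒ G=2.
Step 3. [col 1: U + G ≡ D (mod 10)] from column 1 (G=2, D=1, carry-in 0, digits 1,2 already taken and all letters distinct): U must equal 9, so U=9.
Step 4. [col 2: G + V ≡ F (mod 10)] V=7 is one option consistent with column 2 (G + V ≡ F (mod 10), carry-in 1) — take it ⇒ V=7.
Step 5. [col 2: G + V ≡ F (mod 10)] column 2: given G=2, V=7, carry-in 1, and digits 1,2,7,9 already taken and all letters distinct, G+V≡F (mod 10) forces F=0, so F=0.
Step 6. [col 3: N + D ≡ F (mod 10)] column 3 reads N+D+carry(1)=F with D=1, F=0; with digits 0,1,2,7,9 already taken and all letters distinct, the only value for N is 8 ⇒ N=8.
Step 7. [col 4: G + G ≡ M (mod 10)] column 4 reads G+G+carry(1)=M with G=2; with digits 0,1,2,7,8,9 already taken and all letters distinct, the only value for M is 5. So M=5.
Step 8. [col 5: K + K ≡ N (mod 10)] column 5: given N=8, carry-in 0, and digits 0,1,2,5,7,8,9 already taken and all letters distinct, K+K≡N (mod 10) forces K=4, so K=4.
Step 9. [col 6: M + D ≡ Q (mod 10)] column 6 reads M+D+carry(0)=Q with M=5, D=1; with digits 0,1,2,4,5,7,8,9 already taken and all letters distinct, the only value for Q is 6 ⇒ Q=6.

Answer: D=1, F=0, G=2, K=4, M=5, N=8, Q=6, U=9, V=7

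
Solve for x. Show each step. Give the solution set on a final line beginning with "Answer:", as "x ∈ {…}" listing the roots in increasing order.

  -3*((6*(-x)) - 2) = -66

Step 1. [-3*((6*(-x)) - 2) = -66] leading coefficient -3: divide by -3. So div: (6*(-x)) - 2 = 22.
Step 2. [(6*(-x)) - 2 = 22] peel the -2: add 2 from each side, so sub: 6*(-x) = 24.
Step 3. [6*(-x) = 24] LHS = 6·(…); ÷6 both sides. So div: -x = 4.
Step 4. [-x = 4] leading − — multiply by −1, so neg: x = -4.

Answer: x ∈ {-4}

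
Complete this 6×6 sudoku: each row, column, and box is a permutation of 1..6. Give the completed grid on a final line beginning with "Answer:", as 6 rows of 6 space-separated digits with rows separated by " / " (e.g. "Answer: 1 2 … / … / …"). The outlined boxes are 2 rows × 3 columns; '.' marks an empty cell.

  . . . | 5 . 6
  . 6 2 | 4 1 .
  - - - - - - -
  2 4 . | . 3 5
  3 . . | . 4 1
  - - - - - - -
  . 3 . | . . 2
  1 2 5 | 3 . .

Step 1. [r5c1∈{4,6}] across col 1, 6 lands solely at r5c1. So r5c1=6.
Step 2. [r3c3∈{1,6}] row 3 places 1 nowhere but r3c3 ⇒ r3c3=1.
Step 3. [r1c1∈{4}] r1c1 is down to just 4 ⇒ r1c1=4.
Step 4. [r4c3∈{6}] r4c3's peers cover all but 6. So r4c3=6.
Step 5. [r5c3∈{4}] nothing but 4 survives at r5c3 ⇒ r5c3=4.
Step 6. [r5c5∈{5}] only 5 remains possible at r5c5. So r5c5=5.
Step 7. [r1c5∈{2}] r1c5 is down to just 2. So r1c5=2.
Step 8. [r4c4∈{2}] r4c4 is down to just 2. So r4c4=2.
Step 9. [r1c2∈{1}] r1c2 has the single candidate 1, so r1c2=1.
Step 10. [r1c3∈{3}] only 3 remains possible at r1c3 ⇒ r1c3=3.
Step 11. [r6c5∈{6}] nothing but 6 survives at r6c5, so r6c5=6.
Step 12. [r2c6∈{3}] nothing but 3 survives at r2c6 ⇒ r2c6=3.
Step 13. [r6c6∈{4}] only 4 remains possible at r6c6. So r6c6=4.
Step 14. [r5c4∈{1}] only 1 remains possible at r5c4 ⇒ r5c4=1.
Step 15. [r2c1∈{5}] r2c1 is down to just 5 ⇒ r2c1=5.
Step 16. [r3c4∈{6}] nothing but 6 survives at r3c4, so r3c4=6.
Step 17. [r4c2∈{5}] r4c2 has the single candidate 5, so r4c2=5.

Answer: 4 1 3 5 2 6 / 5 6 2 4 1 3 / 2 4 1 6 3 5 / 3 5 6 2 4 1 / 6 3 4 1 5 2 / 1 2 5 3 6 4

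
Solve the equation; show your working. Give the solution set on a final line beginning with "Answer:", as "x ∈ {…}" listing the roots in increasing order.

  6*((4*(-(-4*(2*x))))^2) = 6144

Step 1. [6*((4*(-(-4*(2*x))))^2) = 6144] 6 out front; divide by 6. So div: (4*(-(-4*(2*x))))^2 = 1024.
Step 2. [(4*(-(-4*(2*x))))^2 = 1024] 1024 ≥ 0, LHS is (·)² — take ±√ ⇒ sqrt: 4*(-(-4*(2*x))) = 32 or -32.
Step 3. [4*(-(-4*(2*x))) = 32 or -32] leading coefficient 4: divide by 4, so div: -(-4*(2*x)) = 8 or -8.
Step 4. [-(-4*(2*x)) = 8 or -8] flip signs both sides, so neg: -4*(2*x) = -8 or 8.
Step 5. [-4*(2*x) = -8 or 8] LHS = -4·(…); ÷-4 both sides ⇒ div: 2*x = 2 or -2.
Step 6. [2*x = 2 or -2] 2 out front; divide by 2 ⇒ div: x = 1 or -1.

Answer: x ∈ {-1, 1}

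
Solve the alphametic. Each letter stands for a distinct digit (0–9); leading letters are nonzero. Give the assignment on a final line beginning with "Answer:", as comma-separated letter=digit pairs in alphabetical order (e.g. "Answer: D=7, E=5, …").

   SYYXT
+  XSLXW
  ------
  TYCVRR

Step 1. [col 1: T + W ≡ R (mod 10)] several values work for W in column 1 (T + W ≡ R (mod 10), carry-in 0); try W=5 ⇒ W=5.
Step 2. [col 1: T + W ≡ R (mod 10)] no forcing yet in column 1 (carry-in 0); R=6 is free and consistent — try it, so R=6.
Step 3. [col 1: T + W ≡ R (mod 10)] column 1: given W=5, R=6, carry-in 0, and digits 5,6 already taken and all letters distinct, T+W≡R (mod 10) forces T=1, so T=1.
Step 4. [col 2: X + X ≡ R (mod 10)] several values work for X in column 2 (X + X ≡ R (mod 10), carry-in 0); try X=3, so X=3.
Step 5. [col 3: Y + L ≡ V (mod 10)] column 3 (Y + L ≡ V (mod 10), carry-in 0) doesn't pin V yet; pick V=9 and continue, so V=9.
Step 6. [col 3: Y + L ≡ V (mod 10)] several values work for Y in column 3 (Y + L ≡ V (mod 10), carry-in 0); try Y=2, so Y=2.
Step 7. [col 3: Y + L ≡ V (mod 10)] from column 3 (Y=2, V=9, carry-in 0, digits 1,2,3,5,6,9 already taken and all letters distinct): L must equal 7 ⇒ L=7.
Step 8. [col 4: Y + S ≡ C (mod 10)] column 4: given Y=2, carry-in 0, and digits 1,2,3,5,6,7,9 already taken and all letters distinct, Y+S≡C (mod 10) forces S=8 ⇒ S=8.
Step 9. [col 4: Y + S ≡ C (mod 10)] column 4 reads Y+S+carry(0)=C with Y=2, S=8; with digits 1,2,3,5,6,7,8,9 already taken and all letters distinct, the only value for C is 0, so C=0.

Answer: C=0, L=7, R=6, S=8, T=1, V=9, W=5, X=3, Y=2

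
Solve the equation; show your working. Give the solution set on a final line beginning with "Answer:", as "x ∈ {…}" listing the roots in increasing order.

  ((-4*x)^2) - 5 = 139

Step 1. [((-4*x)^2) - 5 = 139] add 5: x sits inside (… - 5), so sub: (-4*x)^2 = 144.
Step 2. [(-4*x)^2 = 144] LHS squared, RHS 144 ≥ 0: apply √ (±), so sqrt: -4*x = 12 or -12.
Step 3. [-4*x = 12 or -12] -4 out front; divide by -4 ⇒ div: x = -3 or 3.

Answer: x ∈ {-3, 3}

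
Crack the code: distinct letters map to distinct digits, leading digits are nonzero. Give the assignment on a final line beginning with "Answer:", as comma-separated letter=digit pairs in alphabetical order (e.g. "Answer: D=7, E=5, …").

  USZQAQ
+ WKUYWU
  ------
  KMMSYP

Step 1. [col 1: Q + U ≡ P (mod 10)] P=0 is one option consistent with column 1 (Q + U ≡ P (mod 10), carry-in 0) — take it. So P=0.
Step 2. [col 1: Q + U ≡ P (mod 10)] U=6 is one option consistent with column 1 (Q + U ≡ P (mod 10), carry-in 0) — take it, so U=6.
Step 3. [col 1: Q + U ≡ P (mod 10)] column 1 reads Q+U+carry(0)=P with U=6, P=0; with digits 0,6 already taken and all letters distinct, the only value for Q is 4, so Q=4.
Step 4. [col 2: A + W ≡ Y (mod 10)] no forcing yet in column 2 (carry-in 1); W=1 is free and consistent — try it. So W=1.
Step 5. [col 2: A + W ≡ Y (mod 10)] several values work for A in column 2 (A + W ≡ Y (mod 10), carry-in 1); try A=7 ⇒ A=7.
Step 6. [col 2: A + W ≡ Y (mod 10)] column 2: given A=7, W=1, carry-in 1, and digits 0,1,4,6,7 already taken and all letters distinct, A+W≡Y (mod 10) forces Y=9, so Y=9.
Step 7. [col 3: Q + Y ≡ S (mod 10)] column 3 reads Q+Y+carry(0)=S with Q=4, Y=9; with digits 0,1,4,6,7,9 already taken and all letters distinct, the only value for S is 3, so S=3.
Step 8. [col 4: Z + U ≡ M (mod 10)] no forcing yet in column 4 (carry-in 1); M=2 is free and consistent — try it, so M=2.
Step 9. [col 4: Z + U ≡ M (mod 10)] in column 4 we have Z+U≡M with carry-in 1; given U=6, M=2 and digits 0,1,2,3,4,6,7,9 already taken and all letters distinct, that pins Z to 5, so Z=5.
Step 10. [col 5: S + K ≡ M (mod 10)] from column 5 (S=3, M=2, carry-in 1, digits 0,1,2,3,4,5,6,7,9 already taken and all letters distinct): K must equal 8 ⇒ K=8.

Answer: A=7, K=8, M=2, P=0, Q=4, S=3, U=6, W=1, Y=9, Z=5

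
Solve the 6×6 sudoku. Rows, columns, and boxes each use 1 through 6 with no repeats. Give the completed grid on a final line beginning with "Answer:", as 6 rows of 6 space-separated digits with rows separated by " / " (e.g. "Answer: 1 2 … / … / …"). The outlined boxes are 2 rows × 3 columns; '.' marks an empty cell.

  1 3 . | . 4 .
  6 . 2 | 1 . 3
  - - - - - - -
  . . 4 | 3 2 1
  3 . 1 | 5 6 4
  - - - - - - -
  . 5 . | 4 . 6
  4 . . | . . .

Step 1. [r6c4∈{2}] r6c4's peers cover all but 2 ⇒ r6c4=2.
Step 2. [r6c3∈{3,6}] r6c3 is the only open cell in col 3 admitting 6, so r6c3=6.
Step 3. [r6c5∈{1,3,5}] across row 6, 3 lands solely at r6c5 ⇒ r6c5=3.
Step 4. [r1c6∈{2,5}] in row 1, 2 fits only at r1c6 ⇒ r1c6=2.
Step 5. [r6c2∈{1}] r6c2's peers cover all but 1 ⇒ r6c2=1.
Step 6. [r1c3∈{5}] r1c3 has the single candidate 5, so r1c3=5.
Step 7. [r5c5∈{1}] r5c5 is down to just 1. So r5c5=1.
Step 8. [r5c3∈{3}] r5c3 is down to just 3, so r5c3=3.
Step 9. [r2c2∈{4}] r2c2 has the single candidate 4 ⇒ r2c2=4.
Step 10. [r5c1∈{2}] r5c1 is down to just 2 ⇒ r5c1=2.
Step 11. [r6c6∈{5}] only 5 remains possible at r6c6 ⇒ r6c6=5.
Step 12. [r2c5∈{5}] r2c5 is down to just 5 ⇒ r2c5=5.
Step 13. [r4c2∈{2}] r4c2's peers cover all but 2, so r4c2=2.
Step 14. [r3c1∈{5}] r3c1's peers cover all but 5, so r3c1=5.
Step 15. [r3c2∈{6}] r3c2 has the single candidate 6, so r3c2=6.
Step 16. [r1c4∈{6}] nothing but 6 survives at r1c4, so r1c4=6.

Answer: 1 3 5 6 4 2 / 6 4 2 1 5 3 / 5 6 4 3 2 1 / 3 2 1 5 6 4 / 2 5 3 4 1 6 / 4 1 6 2 3 5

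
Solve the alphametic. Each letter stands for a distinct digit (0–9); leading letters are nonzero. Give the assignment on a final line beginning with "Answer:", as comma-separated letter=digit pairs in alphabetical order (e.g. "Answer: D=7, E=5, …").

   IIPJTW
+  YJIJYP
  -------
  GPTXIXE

Step 1. [col 1: W + P ≡ E (mod 10)] no forcing yet in column 1 (carry-in 0); E=5 is free and consistent — try it ⇒ E=5.
Step 2. [col 1: W + P ≡ E (mod 10)] P=2 is one option consistent with column 1 (W + P ≡ E (mod 10), carry-in 0) — take it, so P=2.
Step 3. [G] the sum has 7 digits but both addends have 6; that extra leading digit G is the final carry, namely 1. So G=1.
Step 4. [col 1: W + P ≡ E (mod 10)] in column 1 we have W+P≡E with carry-in 0; given P=2, E=5 and digits 1,2,5 already taken and all letters distinct, that pins W to 3. So W=3.
Step 5. [col 2: T + Y ≡ X (mod 10)] column 2 (T + Y ≡ X (mod 10), carry-in 0) doesn't pin X yet; pick X=0 and continue, so X=0.
Step 6. [col 2: T + Y ≡ X (mod 10)] column 2 (T + Y ≡ X (mod 10), carry-in 0) doesn't pin Y yet; pick Y=4 and continue, so Y=4.
Step 7. [col 2: T + Y ≡ X (mod 10)] from column 2 (Y=4, X=0, carry-in 0, digits 0,1,2,3,4,5 already taken and all letters distinct): T must equal 6 ⇒ T=6.
Step 8. [col 3: J + J ≡ I (mod 10)] column 3 reads J+J+carry(1)=I with nothing yet; with digits 0,1,2,3,4,5,6 already taken and all letters distinct, the only value for J is 8. So J=8.
Step 9. [col 3: J + J ≡ I (mod 10)] column 3 reads J+J+carry(1)=I with J=8; with digits 0,1,2,3,4,5,6,8 already taken and all letters distinct, the only value for I is 7, so I=7.

Answer: E=5, G=1, I=7, J=8, P=2, T=6, W=3, X=0, Y=4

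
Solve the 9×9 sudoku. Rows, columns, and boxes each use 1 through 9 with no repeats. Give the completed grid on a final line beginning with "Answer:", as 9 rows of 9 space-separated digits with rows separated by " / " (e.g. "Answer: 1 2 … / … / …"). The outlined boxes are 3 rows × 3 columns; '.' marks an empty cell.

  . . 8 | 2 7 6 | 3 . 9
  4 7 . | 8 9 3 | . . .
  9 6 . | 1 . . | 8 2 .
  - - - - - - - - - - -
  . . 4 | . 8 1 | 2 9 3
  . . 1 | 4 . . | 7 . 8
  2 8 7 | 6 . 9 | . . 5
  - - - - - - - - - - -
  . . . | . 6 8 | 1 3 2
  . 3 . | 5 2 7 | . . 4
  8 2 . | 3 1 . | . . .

Step 1. [r4c2∈{5}] r4c2's peers cover all but 5 ⇒ r4c2=5.
Step 2. [r5c8∈{6}] r5c8 has the single candidate 6, so r5c8=6.
Step 3. [r1c8∈{1,4,5}] 4 has one home in row 1: r1c8. So r1c8=4.
Step 4. [r1c1∈{1,5}] 5 has one home in row 1: r1c1 ⇒ r1c1=5.
Step 5. [r3c5∈{4,5}] in col 5, 4 fits only at r3c5, so r3c5=4.
Step 6. [r2c9∈{1,6}] across col 9, 1 lands solely at r2c9, so r2c9=1.
Step 7. [r9c9∈{6,7}] across col 9, 6 lands solely at r9c9. So r9c9=6.
Step 8. [r5c5∈{3,5}] 5 has one home in col 5: r5c5, so r5c5=5.
Step 9. [r8c7∈{9}] r8c7 is down to just 9. So r8c7=9.
Step 10. [r9c3∈{5,9}] row 9 places 9 nowhere but r9c3 ⇒ r9c3=9.
Step 11. [r9c7∈{5}] r9c7 is down to just 5. So r9c7=5.
Step 12. [r8c1∈{1,6}] r8c1 is the only open cell in row 8 admitting 1. So r8c1=1.
Step 13. [r6c8∈{1}] nothing but 1 survives at r6c8, so r6c8=1.
Step 14. [r2c7∈{6}] r2c7 is down to just 6. So r2c7=6.
Step 15. [r9c6∈{4}] only 4 remains possible at r9c6, so r9c6=4.
Step 16. [r2c8∈{5}] only 5 remains possible at r2c8 ⇒ r2c8=5.
Step 17. [r7c2∈{4}] r7c2's peers cover all but 4, so r7c2=4.
Step 18. [r7c3∈{5}] r7c3 has the single candidate 5, so r7c3=5.
Step 19. [r5c1∈{3}] nothing but 3 survives at r5c1 ⇒ r5c1=3.
Step 20. [r5c2∈{9}] nothing but 9 survives at r5c2. So r5c2=9.
Step 21. [r4c4∈{7}] r4c4 has the single candidate 7 ⇒ r4c4=7.
Step 22. [r8c8∈{8}] nothing but 8 survives at r8c8. So r8c8=8.
Step 23. [r3c6∈{5}] r3c6 is down to just 5. So r3c6=5.
Step 24. [r8c3∈{6}] nothing but 6 survives at r8c3, so r8c3=6.
Step 25. [r4c1∈{6}] r4c1's peers cover all but 6 ⇒ r4c1=6.
Step 26. [r7c4∈{9}] nothing but 9 survives at r7c4, so r7c4=9.
Step 27. [r5c6∈{2}] r5c6 is down to just 2 ⇒ r5c6=2.
Step 28. [r6c5∈{3}] r6c5's peers cover all but 3, so r6c5=3.
Step 29. [r9c8∈{7}] r9c8's peers cover all but 7. So r9c8=7.
Step 30. [r6c7∈{4}] r6c7's peers cover all but 4, so r6c7=4.
Step 31. [r3c3∈{3}] only 3 remains possible at r3c3. So r3c3=3.
Step 32. [r3c9∈{7}] r3c9 has the single candidate 7, so r3c9=7.
Step 33. [r2c3∈{2}] r2c3 has the single candidate 2 ⇒ r2c3=2.
Step 34. [r7c1∈{7}] r7c1's peers cover all but 7. So r7c1=7.
Step 35. [r1c2∈{1}] r1c2 is down to just 1, so r1c2=1.

Answer: 5 1 8 2 7 6 3 4 9 / 4 7 2 8 9 3 6 5 1 / 9 6 3 1 4 5 8 2 7 / 6 5 4 7 8 1 2 9 3 / 3 9 1 4 5 2 7 6 8 / 2 8 7 6 3 9 4 1 5 / 7 4 5 9 6 8 1 3 2 / 1 3 6 5 2 7 9 8 4 / 8 2 9 3 1 4 5 7 6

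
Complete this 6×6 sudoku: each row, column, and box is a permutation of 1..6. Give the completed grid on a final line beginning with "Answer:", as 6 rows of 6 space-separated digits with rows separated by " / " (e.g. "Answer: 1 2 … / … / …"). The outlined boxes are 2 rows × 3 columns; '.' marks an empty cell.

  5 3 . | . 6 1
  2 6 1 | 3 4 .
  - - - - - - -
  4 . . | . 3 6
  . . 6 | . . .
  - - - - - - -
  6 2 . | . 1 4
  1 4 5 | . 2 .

Step 1. [r4c5∈{5}] nothing but 5 survives at r4c5, so r4c5=5.
Step 2. [r1c4∈{2}] r1c4 is down to just 2 ⇒ r1c4=2.
Step 3. [r4c2∈{1}] r4c2 has the single candidate 1 ⇒ r4c2=1.
Step 4. [r5c3∈{3}] r5c3's peers cover all but 3 ⇒ r5c3=3.
Step 5. [r6c6∈{3}] nothing but 3 survives at r6c6 ⇒ r6c6=3.
Step 6. [r4c4∈{4}] r4c4 is down to just 4. So r4c4=4.
Step 7. [r4c6∈{2}] nothing but 2 survives at r4c6 ⇒ r4c6=2.
Step 8. [r5c4∈{5}] r5c4's peers cover all but 5, so r5c4=5.
Step 9. [r3c2∈{5}] r3c2 is down to just 5 ⇒ r3c2=5.
Step 10. [r2c6∈{5}] nothing but 5 survives at r2c6, so r2c6=5.
Step 11. [r3c4∈{1}] only 1 remains possible at r3c4, so r3c4=1.
Step 12. [r4c1∈{3}] nothing but 3 survives at r4c1, so r4c1=3.
Step 13. [r3c3∈{2}] r3c3 is down to just 2 ⇒ r3c3=2.
Step 14. [r6c4∈{6}] r6c4 has the single candidate 6. So r6c4=6.
Step 15. [r1c3∈{4}] r1c3 has the single candidate 4, so r1c3=4.

Answer: 5 3 4 2 6 1 / 2 6 1 3 4 5 / 4 5 2 1 3 6 / 3 1 6 4 5 2 / 6 2 3 5 1 4 / 1 4 5 6 2 3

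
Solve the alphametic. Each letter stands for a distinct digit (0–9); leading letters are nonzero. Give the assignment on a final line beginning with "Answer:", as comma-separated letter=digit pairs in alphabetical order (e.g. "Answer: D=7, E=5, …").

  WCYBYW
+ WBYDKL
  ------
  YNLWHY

Step 1. [col 1: W + L ≡ Y (mod 10)] column 1 (W + L ≡ Y (mod 10), carry-in 0) doesn't pin W yet; pick W=3 and continue ⇒ W=3.
Step 2. [col 1: W + L ≡ Y (mod 10)] several values work for Y in column 1 (W + L ≡ Y (mod 10), carry-in 0); try Y=7 ⇒ Y=7.
Step 3. [col 1: W + L ≡ Y (mod 10)] in column 1 we have W+L≡Y with carry-in 0; given W=3, Y=7 and digits 3,7 already taken and all letters distinct, that pins L to 4 ⇒ L=4.
Step 4. [col 2: Y + K ≡ H (mod 10)] several values work for H in column 2 (Y + K ≡ H (mod 10), carry-in 0); try H=6 ⇒ H=6.
Step 5. [col 2: Y + K ≡ H (mod 10)] column 2 reads Y+K+carry(0)=H with Y=7, H=6; with digits 3,4,6,7 already taken and all letters distinct, the only value for K is 9. So K=9.
Step 6. [col 3: B + D ≡ W (mod 10)] column 3 (B + D ≡ W (mod 10), carry-in 1) doesn't pin D yet; pick D=0 and continue. So D=0.
Step 7. [col 3: B + D ≡ W (mod 10)] column 3 reads B+D+carry(1)=W with D=0, W=3; with digits 0,3,4,6,7,9 already taken and all letters distinct, the only value for B is 2 ⇒ B=2.
Step 8. [col 5: C + B ≡ N (mod 10)] column 5 (C + B ≡ N (mod 10), carry-in 1) doesn't pin N yet; pick N=1 and continue ⇒ N=1.
Step 9. [col 5: C + B ≡ N (mod 10)] column 5: given B=2, N=1, carry-in 1, and digits 0,1,2,3,4,6,7,9 already taken and all letters distinct, C+B≡N (mod 10) forces C=8, so C=8.

Answer: B=2, C=8, D=0, H=6, K=9, L=4, N=1, W=3, Y=7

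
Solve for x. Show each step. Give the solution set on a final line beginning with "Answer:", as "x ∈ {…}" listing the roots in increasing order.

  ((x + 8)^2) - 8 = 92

Step 1. [((x + 8)^2) - 8 = 92] -8 is outermost — add 8 both sides ⇒ sub: (x + 8)^2 = 100.
Step 2. [(x + 8)^2 = 100] 100 ≥ 0, LHS is (·)² — take ±√ ⇒ sqrt: x + 8 = 10 or -10.
Step 3. [x + 8 = 10 or -10] +8 is outermost — subtract 8 both sides, so sub: x = 2 or -18.

Answer: x ∈ {-18, 2}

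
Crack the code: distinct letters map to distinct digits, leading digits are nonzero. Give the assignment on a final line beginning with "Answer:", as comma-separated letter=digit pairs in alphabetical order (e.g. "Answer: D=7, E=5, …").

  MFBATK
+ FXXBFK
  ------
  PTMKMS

Step 1. [col 1: K + K ≡ S (mod 10)] several values work for K in column 1 (K + K ≡ S (mod 10), carry-in 0); try K=7, so K=7.
Step 2. [col 1: K + K ≡ S (mod 10)] in column 1 we have K+K≡S with carry-in 0; given K=7 and digits 7 already taken and all letters distinct, that pins S to 4, so S=4.
Step 3. [col 2: T + F ≡ M (mod 10)] no forcing yet in column 2 (carry-in 1); T=8 is free and consistent — try it, so T=8.
Step 4. [col 2: T + F ≡ M (mod 10)] F=2 is one option consistent with column 2 (T + F ≡ M (mod 10), carry-in 1) — take it. So F=2.
Step 5. [col 2: T + F ≡ M (mod 10)] from column 2 (T=8, F=2, carry-in 1, digits 2,4,7,8 already taken and all letters distinct): M must equal 1 ⇒ M=1.
Step 6. [col 3: A + B ≡ K (mod 10)] B=6 is one option consistent with column 3 (A + B ≡ K (mod 10), carry-in 1) — take it. So B=6.
Step 7. [col 3: A + B ≡ K (mod 10)] in column 3 we have A+B≡K with carry-in 1; given B=6, K=7 and digits 1,2,4,6,7,8 already taken and all letters distinct, that pins A to 0 ⇒ A=0.
Step 8. [col 4: B + X ≡ M (mod 10)] in column 4 we have B+X≡M with carry-in 0; given B=6, M=1 and digits 0,1,2,4,6,7,8 already taken and all letters distinct, that pins X to 5, so X=5.
Step 9. [col 6: M + F ≡ P (mod 10)] column 6: given M=1, F=2, carry-in 0, and digits 0,1,2,4,5,6,7,8 already taken and all letters distinct, M+F≡P (mod 10) forces P=3 ⇒ P=3.

Answer: A=0, B=6, F=2, K=7, M=1, P=3, S=4, T=8, X=5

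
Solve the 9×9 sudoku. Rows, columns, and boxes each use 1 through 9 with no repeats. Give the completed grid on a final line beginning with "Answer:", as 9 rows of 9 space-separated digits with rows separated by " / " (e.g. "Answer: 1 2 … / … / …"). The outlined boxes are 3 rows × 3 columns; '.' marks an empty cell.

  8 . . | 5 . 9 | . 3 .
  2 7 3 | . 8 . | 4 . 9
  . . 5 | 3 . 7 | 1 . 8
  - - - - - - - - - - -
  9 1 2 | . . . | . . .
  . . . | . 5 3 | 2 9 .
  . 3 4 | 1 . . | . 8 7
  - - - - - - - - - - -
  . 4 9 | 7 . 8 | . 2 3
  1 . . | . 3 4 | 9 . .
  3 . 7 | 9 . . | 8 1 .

Step 1. [r4c6∈{6}] only 6 remains possible at r4c6 ⇒ r4c6=6.
Step 2. [r1c2∈{6}] r1c2 has the single candidate 6, so r1c2=6.
Step 3. [r4c8∈{4,5}] col 8 places 4 nowhere but r4c8 ⇒ r4c8=4.
Step 4. [r3c5∈{2,4,6}] r3c5 is the only open cell in row 3 admitting 2 ⇒ r3c5=2.
Step 5. [r4c9∈{5}] r4c9's peers cover all but 5, so r4c9=5.
Step 6. [r8c9∈{6}] only 6 remains possible at r8c9, so r8c9=6.
Step 7. [r7c1∈{5,6}] box 7 places 6 nowhere but r7c1, so r7c1=6.
Step 8. [r5c2∈{8}] only 8 remains possible at r5c2. So r5c2=8.
Step 9. [r8c4∈{2}] nothing but 2 survives at r8c4, so r8c4=2.
Step 10. [r2c8∈{5,6}] row 2 places 5 nowhere but r2c8 ⇒ r2c8=5.
Step 11. [r1c5∈{1,4}] row 1 places 4 nowhere but r1c5, so r1c5=4.
Step 12. [r9c2∈{2,5}] in row 9, 2 fits only at r9c2 ⇒ r9c2=2.
Step 13. [r7c5∈{1}] r7c5 has the single candidate 1 ⇒ r7c5=1.
Step 14. [r8c8∈{7}] nothing but 7 survives at r8c8, so r8c8=7.
Step 15. [r4c4∈{8}] r4c4 has the single candidate 8, so r4c4=8.
Step 16. [r4c5∈{7}] r4c5 has the single candidate 7 ⇒ r4c5=7.
Step 17. [r9c6∈{5}] r9c6 has the single candidate 5 ⇒ r9c6=5.
Step 18. [r9c5∈{6}] r9c5 has the single candidate 6. So r9c5=6.
Step 19. [r5c4∈{4}] r5c4's peers cover all but 4 ⇒ r5c4=4.
Step 20. [r2c6∈{1}] r2c6 has the single candidate 1. So r2c6=1.
Step 21. [r4c7∈{3}] r4c7 has the single candidate 3 ⇒ r4c7=3.
Step 22. [r1c9∈{2}] r1c9 has the single candidate 2, so r1c9=2.
Step 23. [r9c9∈{4}] r9c9 is down to just 4, so r9c9=4.
Step 24. [r6c5∈{9}] r6c5's peers cover all but 9. So r6c5=9.
Step 25. [r2c4∈{6}] r2c4 is down to just 6 ⇒ r2c4=6.
Step 26. [r5c3∈{6}] r5c3 is down to just 6, so r5c3=6.
Step 27. [r3c8∈{6}] only 6 remains possible at r3c8 ⇒ r3c8=6.
Step 28. [r5c1∈{7}] only 7 remains possible at r5c1. So r5c1=7.
Step 29. [r7c7∈{5}] r7c7's peers cover all but 5, so r7c7=5.
Step 30. [r8c2∈{5}] r8c2 is down to just 5, so r8c2=5.
Step 31. [r3c2∈{9}] r3c2's peers cover all but 9 ⇒ r3c2=9.
Step 32. [r1c3∈{1}] nothing but 1 survives at r1c3 ⇒ r1c3=1.
Step 33. [r8c3∈{8}] r8c3's peers cover all but 8 ⇒ r8c3=8.
Step 34. [r6c7∈{6}] r6c7's peers cover all but 6. So r6c7=6.
Step 35. [r1c7∈{7}] only 7 remains possible at r1c7. So r1c7=7.
Step 36. [r5c9∈{1}] r5c9's peers cover all but 1. So r5c9=1.
Step 37. [r6c6∈{2}] nothing but 2 survives at r6c6 ⇒ r6c6=2.
Step 38. [r6c1∈{5}] r6c1's peers cover all but 5, so r6c1=5.
Step 39. [r3c1∈{4}] only 4 remains possible at r3c1. So r3c1=4.

Answer: 8 6 1 5 4 9 7 3 2 / 2 7 3 6 8 1 4 5 9 / 4 9 5 3 2 7 1 6 8 / 9 1 2 8 7 6 3 4 5 / 7 8 6 4 5 3 2 9 1 / 5 3 4 1 9 2 6 8 7 / 6 4 9 7 1 8 5 2 3 / 1 5 8 2 3 4 9 7 6 / 3 2 7 9 6 5 8 1 4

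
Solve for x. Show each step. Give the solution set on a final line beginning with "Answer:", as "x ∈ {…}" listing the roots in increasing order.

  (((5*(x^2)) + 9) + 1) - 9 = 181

Step 1. [(((5*(x^2)) + 9) + 1) - 9 = 181] -9 is outermost — add 9 both sides. So sub: ((5*(x^2)) + 9) + 1 = 190.
Step 2. [((5*(x^2)) + 9) + 1 = 190] subtract 1: x sits inside (… + 1). So sub: (5*(x^2)) + 9 = 189.
Step 3. [(5*(x^2)) + 9 = 189] subtract 9: x sits inside (… + 9). So sub: 5*(x^2) = 180.
Step 4. [5*(x^2) = 180] LHS = 5·(…); ÷5 both sides, so div: x^2 = 36.
Step 5. [x^2 = 36] 36 ≥ 0, LHS is (·)² — take ±√, so sqrt: x = 6 or -6.

Answer: x ∈ {-6, 6}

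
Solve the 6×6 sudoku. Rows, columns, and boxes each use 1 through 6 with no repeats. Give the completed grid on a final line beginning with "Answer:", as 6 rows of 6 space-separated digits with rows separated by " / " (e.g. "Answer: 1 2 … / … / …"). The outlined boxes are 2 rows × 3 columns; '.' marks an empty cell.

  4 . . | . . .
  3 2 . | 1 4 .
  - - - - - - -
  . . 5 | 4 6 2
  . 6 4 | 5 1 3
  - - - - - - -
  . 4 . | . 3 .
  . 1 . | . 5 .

Step 1. [r2c3∈{6}] r2c3's peers cover all but 6 ⇒ r2c3=6.
Step 2. [r5c3∈{2}] r5c3's peers cover all but 2 ⇒ r5c3=2.
Step 3. [r5c4∈{6}] only 6 remains possible at r5c4. So r5c4=6.
Step 4. [r6c4∈{2}] r6c4 has the single candidate 2, so r6c4=2.
Step 5. [r1c6∈{5,6}] 6 has one home in row 1: r1c6. So r1c6=6.
Step 6. [r6c6∈{4}] r6c6's peers cover all but 4, so r6c6=4.
Step 7. [r3c2∈{3}] nothing but 3 survives at r3c2, so r3c2=3.
Step 8. [r1c2∈{5}] nothing but 5 survives at r1c2, so r1c2=5.
Step 9. [r3c1∈{1}] r3c1 has the single candidate 1 ⇒ r3c1=1.
Step 10. [r1c5∈{2}] nothing but 2 survives at r1c5 ⇒ r1c5=2.
Step 11. [r5c1∈{5}] r5c1 has the single candidate 5. So r5c1=5.
Step 12. [r4c1∈{2}] r4c1 is down to just 2. So r4c1=2.
Step 13. [r2c6∈{5}] r2c6 has the single candidate 5 ⇒ r2c6=5.
Step 14. [r6c3∈{3}] r6c3 is down to just 3, so r6c3=3.
Step 15. [r1c4∈{3}] r1c4 has the single candidate 3. So r1c4=3.
Step 16. [r5c6∈{1}] r5c6 has the single candidate 1. So r5c6=1.
Step 17. [r6c1∈{6}] r6c1 is down to just 6 ⇒ r6c1=6.
Step 18. [r1c3∈{1}] r1c3 has the single candidate 1 ⇒ r1c3=1.

Answer: 4 5 1 3 2 6 / 3 2 6 1 4 5 / 1 3 5 4 6 2 / 2 6 4 5 1 3 / 5 4 2 6 3 1 / 6 1 3 2 5 4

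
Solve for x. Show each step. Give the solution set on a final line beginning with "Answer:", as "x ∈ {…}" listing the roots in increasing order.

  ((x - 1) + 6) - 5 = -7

Step 1. [((x - 1) + 6) - 5 = -7] peel the -5: add 5 from each side, so sub: (x - 1) + 6 = -2.
Step 2. [(x - 1) + 6 = -2] subtract 6: x sits inside (… + 6) ⇒ sub: x - 1 = -8.
Step 3. [x - 1 = -8] the outer -1 inverts by adding 1, so sub: x = -7.

Answer: x ∈ {-7}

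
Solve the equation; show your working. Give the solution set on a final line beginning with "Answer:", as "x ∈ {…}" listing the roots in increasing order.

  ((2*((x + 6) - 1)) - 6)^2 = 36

Step 1. [((2*((x + 6) - 1)) - 6)^2 = 36] 36 ≥ 0, LHS is (·)² — take ±√, so sqrt: (2*((x + 6) - 1)) - 6 = 6 or -6.
Step 2. [(2*((x + 6) - 1)) - 6 = 6 or -6] add 6: x sits inside (… - 6), so sub: 2*((x + 6) - 1) = 12 or 0.
Step 3. [2*((x + 6) - 1) = 12 or 0] leading coefficient 2: divide by 2, so div: (x + 6) - 1 = 6 or 0.
Step 4. [(x + 6) - 1 = 6 or 0] the outer -1 inverts by adding 1 ⇒ sub: x + 6 = 7 or 1.
Step 5. [x + 6 = 7 or 1] subtract 6: x sits inside (… + 6), so sub: x = 1 or -5.

Answer: x ∈ {-5, 1}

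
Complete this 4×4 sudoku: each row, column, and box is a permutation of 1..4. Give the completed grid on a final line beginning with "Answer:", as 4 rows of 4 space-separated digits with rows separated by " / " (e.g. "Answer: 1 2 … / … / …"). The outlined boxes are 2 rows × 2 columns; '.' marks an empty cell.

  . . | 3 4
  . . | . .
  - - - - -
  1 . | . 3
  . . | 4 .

Step 1. [r1c1∈{2}] r1c1's peers cover all but 2, so r1c1=2.
Step 2. [r3c3∈{2}] r3c3's peers cover all but 2 ⇒ r3c3=2.
Step 3. [r4c1∈{3}] only 3 remains possible at r4c1, so r4c1=3.
Step 4. [r2c3∈{1}] r2c3's peers cover all but 1. So r2c3=1.
Step 5. [r2c1∈{4}] r2c1 has the single candidate 4. So r2c1=4.
Step 6. [r2c4∈{2}] only 2 remains possible at r2c4 ⇒ r2c4=2.
Step 7. [r3c2∈{4}] r3c2 is down to just 4, so r3c2=4.
Step 8. [r1c2∈{1}] nothing but 1 survives at r1c2, so r1c2=1.
Step 9. [r4c2∈{2}] r4c2 has the single candidate 2, so r4c2=2.
Step 10. [r4c4∈{1}] r4c4's peers cover all but 1. So r4c4=1.
Step 11. [r2c2∈{3}] r2c2 is down to just 3, so r2c2=3.

Answer: 2 1 3 4 / 4 3 1 2 / 1 4 2 3 / 3 2 4 1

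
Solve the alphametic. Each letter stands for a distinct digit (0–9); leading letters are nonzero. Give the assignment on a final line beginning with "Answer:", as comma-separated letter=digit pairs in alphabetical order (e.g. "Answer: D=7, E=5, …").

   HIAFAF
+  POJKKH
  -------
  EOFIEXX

Step 1. [col 1: F + H ≡ X (mod 10)] column 1 (F + H ≡ X (mod 10), carry-in 0) doesn't pin F yet; pick F=9 and continue ⇒ F=9.
Step 2. [E] adding two 6-digit numbers gives at most 6+1 digits, and here it does — E is that final carry and must be 1, so E=1.
Step 3. [col 1: F + H ≡ X (mod 10)] no forcing yet in column 1 (carry-in 0); X=6 is free and consistent — try it ⇒ X=6.
Step 4. [col 1: F + H ≡ X (mod 10)] column 1: given F=9, X=6, carry-in 0, and digits 1,6,9 already taken and all letters distinct, F+H≡X (mod 10) forces H=7, so H=7.
Step 5. [col 2: A + K ≡ X (mod 10)] several values work for A in column 2 (A + K ≡ X (mod 10), carry-in 1); try A=3. So A=3.
Step 6. [col 2: A + K ≡ X (mod 10)] column 2 reads A+K+carry(1)=X with A=3, X=6; with digits 1,3,6,7,9 already taken and all letters distinct, the only value for K is 2. So K=2.
Step 7. [col 4: A + J ≡ I (mod 10)] column 4 (A + J ≡ I (mod 10), carry-in 1) doesn't pin I yet; pick I=4 and continue. So I=4.
Step 8. [col 4: A + J ≡ I (mod 10)] column 4: given A=3, I=4, carry-in 1, and digits 1,2,3,4,6,7,9 already taken and all letters distinct, A+J≡I (mod 10) forces J=0 ⇒ J=0.
Step 9. [col 5: I + O ≡ F (mod 10)] from column 5 (I=4, F=9, carry-in 0, digits 0,1,2,3,4,6,7,9 already taken and all letters distinct): O must equal 5 ⇒ O=5.
Step 10. [col 6: H + P ≡ O (mod 10)] from column 6 (H=7, O=5, carry-in 0, digits 0,1,2,3,4,5,6,7,9 already taken and all letters distinct): P must equal 8, so P=8.

Answer: A=3, E=1, F=9, H=7, I=4, J=0, K=2, O=5, P=8, X=6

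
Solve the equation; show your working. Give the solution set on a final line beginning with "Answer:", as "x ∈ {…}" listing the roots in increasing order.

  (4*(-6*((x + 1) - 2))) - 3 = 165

Step 1. [(4*(-6*((x + 1) - 2))) - 3 = 165] peel the -3: add 3 from each side ⇒ sub: 4*(-6*((x + 1) - 2)) = 168.
Step 2. [4*(-6*((x + 1) - 2)) = 168] 4 out front; divide by 4, so div: -6*((x + 1) - 2) = 42.
Step 3. [-6*((x + 1) - 2) = 42] divide by the outer -6, so div: (x + 1) - 2 = -7.
Step 4. [(x + 1) - 2 = -7] add 2: x sits inside (… - 2). So sub: x + 1 = -5.
Step 5. [x + 1 = -5] the outer +1 inverts by subtracting 1 ⇒ sub: x = -6.

Answer: x ∈ {-6}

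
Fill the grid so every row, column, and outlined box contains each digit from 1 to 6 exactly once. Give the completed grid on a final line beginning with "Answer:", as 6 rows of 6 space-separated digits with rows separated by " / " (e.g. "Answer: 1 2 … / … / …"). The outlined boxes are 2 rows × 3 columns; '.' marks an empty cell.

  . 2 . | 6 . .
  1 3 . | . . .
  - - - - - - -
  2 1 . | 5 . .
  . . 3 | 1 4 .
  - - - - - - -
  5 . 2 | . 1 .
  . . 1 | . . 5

Step 1. [r6c1∈{3,4,6}] in col 1, 3 fits only at r6c1, so r6c1=3.
Step 2. [r1c1∈{4}] r1c1 is down to just 4, so r1c1=4.
Step 3. [r4c1∈{6}] nothing but 6 survives at r4c1, so r4c1=6.
Step 4. [r1c3∈{5}] r1c3 has the single candidate 5, so r1c3=5.
Step 5. [r5c4∈{3,4}] across col 4, 3 lands solely at r5c4. So r5c4=3.
Step 6. [r1c5∈{3}] r1c5 is down to just 3 ⇒ r1c5=3.
Step 7. [r3c5∈{6}] r3c5 is down to just 6, so r3c5=6.
Step 8. [r5c6∈{4,6}] in col 6, 6 fits only at r5c6 ⇒ r5c6=6.
Step 9. [r6c4∈{2,4}] box 6 places 4 nowhere but r6c4. So r6c4=4.
Step 10. [r2c4∈{2}] only 2 remains possible at r2c4. So r2c4=2.
Step 11. [r3c3∈{4}] r3c3 has the single candidate 4. So r3c3=4.
Step 12. [r1c6∈{1}] r1c6 has the single candidate 1 ⇒ r1c6=1.
Step 13. [r6c2∈{6}] nothing but 6 survives at r6c2. So r6c2=6.
Step 14. [r2c5∈{5}] r2c5 has the single candidate 5. So r2c5=5.
Step 15. [r2c3∈{6}] r2c3 has the single candidate 6 ⇒ r2c3=6.
Step 16. [r2c6∈{4}] only 4 remains possible at r2c6. So r2c6=4.
Step 17. [r4c2∈{5}] nothing but 5 survives at r4c2. So r4c2=5.
Step 18. [r4c6∈{2}] r4c6's peers cover all but 2, so r4c6=2.
Step 19. [r5c2∈{4}] nothing but 4 survives at r5c2, so r5c2=4.
Step 20. [r6c5∈{2}] r6c5's peers cover all but 2 ⇒ r6c5=2.
Step 21. [r3c6∈{3}] nothing but 3 survives at r3c6. So r3c6=3.

Answer: 4 2 5 6 3 1 / 1 3 6 2 5 4 / 2 1 4 5 6 3 / 6 5 3 1 4 2 / 5 4 2 3 1 6 / 3 6 1 4 2 5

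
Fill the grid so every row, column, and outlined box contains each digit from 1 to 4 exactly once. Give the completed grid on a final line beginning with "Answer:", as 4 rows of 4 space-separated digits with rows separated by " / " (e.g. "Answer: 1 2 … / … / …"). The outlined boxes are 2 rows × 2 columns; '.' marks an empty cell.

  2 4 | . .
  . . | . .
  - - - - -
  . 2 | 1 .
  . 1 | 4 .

Step 1. [r3c4∈{3}] r3c4 has the single candidate 3 ⇒ r3c4=3.
Step 2. [r2c1∈{1,3}] r2c1 is the only open cell in col 1 admitting 1 ⇒ r2c1=1.
Step 3. [r2c3∈{2,3}] 2 has one home in col 3: r2c3. So r2c3=2.
Step 4. [r2c2∈{3}] nothing but 3 survives at r2c2 ⇒ r2c2=3.
Step 5. [r2c4∈{4}] only 4 remains possible at r2c4. So r2c4=4.
Step 6. [r1c4∈{1}] nothing but 1 survives at r1c4 ⇒ r1c4=1.
Step 7. [r4c1∈{3}] nothing but 3 survives at r4c1, so r4c1=3.
Step 8. [r4c4∈{2}] r4c4 has the single candidate 2 ⇒ r4c4=2.
Step 9. [r1c3∈{3}] only 3 remains possible at r1c3, so r1c3=3.
Step 10. [r3c1∈{4}] r3c1 is down to just 4. So r3c1=4.

Answer: 2 4 3 1 / 1 3 2 4 / 4 2 1 3 / 3 1 4 2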